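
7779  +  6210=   13989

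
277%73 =58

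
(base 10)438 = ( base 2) 110110110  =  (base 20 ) 11i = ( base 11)369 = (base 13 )279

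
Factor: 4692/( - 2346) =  - 2 = -2^1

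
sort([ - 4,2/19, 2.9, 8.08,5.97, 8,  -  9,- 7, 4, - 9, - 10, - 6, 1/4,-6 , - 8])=[ - 10, - 9,-9,  -  8, - 7,-6,-6, - 4,2/19,1/4,2.9, 4,5.97, 8, 8.08]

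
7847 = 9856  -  2009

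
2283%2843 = 2283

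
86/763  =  86/763= 0.11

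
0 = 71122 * 0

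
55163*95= 5240485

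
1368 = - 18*( - 76)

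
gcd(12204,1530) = 18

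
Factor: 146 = 2^1*73^1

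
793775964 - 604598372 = 189177592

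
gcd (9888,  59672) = 8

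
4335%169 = 110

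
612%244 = 124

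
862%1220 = 862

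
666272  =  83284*8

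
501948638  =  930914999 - 428966361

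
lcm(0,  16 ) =0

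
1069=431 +638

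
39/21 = 13/7= 1.86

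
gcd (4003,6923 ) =1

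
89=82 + 7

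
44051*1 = 44051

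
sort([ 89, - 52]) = [ - 52,89]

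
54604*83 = 4532132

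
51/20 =2 + 11/20= 2.55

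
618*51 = 31518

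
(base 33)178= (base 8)2460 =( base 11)AA8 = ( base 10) 1328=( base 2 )10100110000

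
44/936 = 11/234 = 0.05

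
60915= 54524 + 6391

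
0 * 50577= 0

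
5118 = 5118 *1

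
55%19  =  17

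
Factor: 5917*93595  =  5^1*61^1*97^1*18719^1 = 553801615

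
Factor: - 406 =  - 2^1 * 7^1*29^1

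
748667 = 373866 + 374801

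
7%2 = 1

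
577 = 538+39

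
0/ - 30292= 0/1 = - 0.00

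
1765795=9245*191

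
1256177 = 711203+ 544974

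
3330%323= 100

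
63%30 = 3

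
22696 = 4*5674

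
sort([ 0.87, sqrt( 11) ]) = [ 0.87,  sqrt(11) ] 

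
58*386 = 22388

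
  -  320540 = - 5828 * 55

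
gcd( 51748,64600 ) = 68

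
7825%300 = 25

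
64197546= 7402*8673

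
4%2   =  0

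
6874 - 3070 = 3804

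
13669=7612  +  6057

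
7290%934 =752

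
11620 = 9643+1977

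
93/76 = 93/76  =  1.22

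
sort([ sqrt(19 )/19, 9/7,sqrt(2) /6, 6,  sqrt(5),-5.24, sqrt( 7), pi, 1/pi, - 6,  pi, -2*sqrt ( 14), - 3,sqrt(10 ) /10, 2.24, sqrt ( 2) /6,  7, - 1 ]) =[ - 2*sqrt ( 14 ),-6, - 5.24, - 3, - 1, sqrt ( 19 ) /19, sqrt( 2)/6, sqrt(2) /6, sqrt( 10 )/10, 1/pi,9/7, sqrt(5 ),2.24 , sqrt(7),pi,pi,  6, 7]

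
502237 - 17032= 485205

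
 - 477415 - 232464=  - 709879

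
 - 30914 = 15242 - 46156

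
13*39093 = 508209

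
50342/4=25171/2=12585.50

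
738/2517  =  246/839 = 0.29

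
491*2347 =1152377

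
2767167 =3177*871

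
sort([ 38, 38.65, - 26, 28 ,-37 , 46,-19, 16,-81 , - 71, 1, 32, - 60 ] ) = [-81, - 71, - 60,-37, - 26, - 19,1,16, 28,  32, 38,  38.65,46 ] 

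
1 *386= 386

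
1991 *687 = 1367817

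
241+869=1110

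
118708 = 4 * 29677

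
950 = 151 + 799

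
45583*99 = 4512717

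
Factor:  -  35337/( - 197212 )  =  2^( - 2)*3^1*47^(-1)*1049^( - 1)*11779^1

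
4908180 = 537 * 9140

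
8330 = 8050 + 280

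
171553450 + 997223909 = 1168777359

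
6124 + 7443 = 13567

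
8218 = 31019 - 22801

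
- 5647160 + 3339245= - 2307915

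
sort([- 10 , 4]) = [-10,  4]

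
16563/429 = 38 + 87/143 = 38.61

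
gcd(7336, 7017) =1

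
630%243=144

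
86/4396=43/2198  =  0.02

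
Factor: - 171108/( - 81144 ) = 97/46=2^( - 1 )*23^( - 1)*97^1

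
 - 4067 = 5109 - 9176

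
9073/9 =1008 + 1/9 = 1008.11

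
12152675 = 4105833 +8046842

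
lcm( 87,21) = 609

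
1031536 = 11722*88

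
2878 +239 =3117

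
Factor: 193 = 193^1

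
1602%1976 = 1602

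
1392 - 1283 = 109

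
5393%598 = 11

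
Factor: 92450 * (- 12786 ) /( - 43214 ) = 591032850/21607=2^1 * 3^1*5^2*17^ (-1 )*31^( - 1)*41^( -1 )*43^2 * 2131^1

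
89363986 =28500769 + 60863217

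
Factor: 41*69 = 2829  =  3^1*23^1*41^1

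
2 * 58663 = 117326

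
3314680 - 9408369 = -6093689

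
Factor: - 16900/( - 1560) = 2^( - 1) * 3^ ( - 1)*5^1*13^1  =  65/6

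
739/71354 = 739/71354 = 0.01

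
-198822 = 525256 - 724078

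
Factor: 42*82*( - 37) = -2^2 *3^1 *7^1*37^1*41^1  =  -127428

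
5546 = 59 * 94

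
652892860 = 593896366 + 58996494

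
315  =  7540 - 7225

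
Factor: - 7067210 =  - 2^1*5^1*23^1*30727^1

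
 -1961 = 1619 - 3580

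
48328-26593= 21735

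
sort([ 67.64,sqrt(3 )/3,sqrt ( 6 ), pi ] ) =[ sqrt(3) /3, sqrt(6 ), pi, 67.64]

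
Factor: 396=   2^2*3^2*11^1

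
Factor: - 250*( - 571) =142750 = 2^1*5^3 * 571^1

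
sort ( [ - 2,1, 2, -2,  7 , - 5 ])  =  [ - 5,- 2 ,-2,  1,2 , 7 ] 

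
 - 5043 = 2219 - 7262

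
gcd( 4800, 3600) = 1200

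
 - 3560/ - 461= 3560/461  =  7.72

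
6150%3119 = 3031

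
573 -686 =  -113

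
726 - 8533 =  - 7807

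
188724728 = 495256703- 306531975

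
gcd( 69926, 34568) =2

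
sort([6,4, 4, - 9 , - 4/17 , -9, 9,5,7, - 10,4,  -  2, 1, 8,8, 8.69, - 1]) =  [- 10, - 9, -9,  -  2, - 1 , - 4/17,1,4, 4, 4,5,6,7,8,  8,8.69,9] 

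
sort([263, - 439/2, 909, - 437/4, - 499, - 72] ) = [-499, - 439/2, - 437/4, - 72,263 , 909]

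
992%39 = 17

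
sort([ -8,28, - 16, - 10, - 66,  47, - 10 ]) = [ - 66, - 16,  -  10,-10 , - 8 , 28,47] 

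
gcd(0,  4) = 4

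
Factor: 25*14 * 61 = 2^1*5^2*7^1*61^1=21350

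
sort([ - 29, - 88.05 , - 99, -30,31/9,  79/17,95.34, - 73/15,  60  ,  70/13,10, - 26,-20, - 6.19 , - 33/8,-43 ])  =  [ -99,-88.05, - 43, - 30, - 29, - 26 ,  -  20, - 6.19,  -  73/15, - 33/8, 31/9,79/17,70/13,10 , 60,95.34 ]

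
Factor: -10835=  - 5^1*11^1*197^1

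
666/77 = 666/77=8.65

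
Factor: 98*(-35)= - 3430  =  - 2^1 * 5^1*7^3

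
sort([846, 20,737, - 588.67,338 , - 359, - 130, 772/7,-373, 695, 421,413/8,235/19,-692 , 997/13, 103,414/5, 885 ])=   [ - 692,-588.67,-373, - 359 , -130, 235/19, 20,413/8, 997/13, 414/5, 103, 772/7, 338, 421, 695, 737,846, 885] 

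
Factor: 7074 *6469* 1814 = 2^2 * 3^3*131^1 *907^1*6469^1=   83011734684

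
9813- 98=9715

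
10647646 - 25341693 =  - 14694047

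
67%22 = 1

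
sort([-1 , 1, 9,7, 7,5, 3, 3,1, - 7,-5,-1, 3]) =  [ - 7 , - 5,-1, - 1,  1, 1,3,3,3, 5,  7,7 , 9 ]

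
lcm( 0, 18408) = 0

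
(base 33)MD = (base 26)12B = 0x2e3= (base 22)1bd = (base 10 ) 739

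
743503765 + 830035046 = 1573538811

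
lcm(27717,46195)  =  138585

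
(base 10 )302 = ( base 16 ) 12E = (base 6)1222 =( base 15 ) 152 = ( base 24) ce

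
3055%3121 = 3055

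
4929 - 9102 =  - 4173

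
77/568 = 77/568 = 0.14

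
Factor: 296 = 2^3 * 37^1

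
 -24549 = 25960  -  50509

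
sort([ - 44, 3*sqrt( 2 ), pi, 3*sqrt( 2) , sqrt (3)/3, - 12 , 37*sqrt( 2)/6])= [ - 44, - 12, sqrt( 3 )/3,pi, 3  *sqrt( 2 ), 3*sqrt( 2 ), 37 * sqrt( 2) /6]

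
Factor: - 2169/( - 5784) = 3/8 = 2^( - 3)*3^1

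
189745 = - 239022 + 428767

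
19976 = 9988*2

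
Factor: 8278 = 2^1*4139^1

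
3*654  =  1962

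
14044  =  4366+9678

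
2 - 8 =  - 6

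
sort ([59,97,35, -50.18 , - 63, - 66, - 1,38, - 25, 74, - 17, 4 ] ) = [ - 66,-63, - 50.18, - 25, - 17,- 1, 4,35, 38, 59 , 74 , 97 ]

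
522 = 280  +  242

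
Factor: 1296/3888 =3^( - 1) = 1/3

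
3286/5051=3286/5051 = 0.65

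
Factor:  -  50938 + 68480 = 17542=   2^1*7^2*179^1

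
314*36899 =11586286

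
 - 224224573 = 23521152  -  247745725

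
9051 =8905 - - 146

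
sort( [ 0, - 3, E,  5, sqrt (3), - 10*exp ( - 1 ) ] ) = [ - 10*exp( - 1 ), - 3, 0,sqrt (3), E , 5]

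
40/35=8/7 =1.14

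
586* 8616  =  5048976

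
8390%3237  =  1916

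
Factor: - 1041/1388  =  - 3/4 = - 2^ (- 2 ) * 3^1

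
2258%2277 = 2258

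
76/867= 76/867 = 0.09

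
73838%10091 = 3201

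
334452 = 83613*4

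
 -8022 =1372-9394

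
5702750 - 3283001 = 2419749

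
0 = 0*37634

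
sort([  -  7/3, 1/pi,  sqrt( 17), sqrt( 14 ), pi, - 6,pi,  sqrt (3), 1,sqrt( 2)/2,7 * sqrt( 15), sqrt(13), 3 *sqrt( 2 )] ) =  [ - 6, - 7/3, 1/pi , sqrt( 2 )/2, 1, sqrt( 3), pi,  pi, sqrt( 13), sqrt( 14), sqrt (17), 3  *  sqrt( 2), 7*sqrt( 15)] 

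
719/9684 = 719/9684 =0.07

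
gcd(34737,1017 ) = 3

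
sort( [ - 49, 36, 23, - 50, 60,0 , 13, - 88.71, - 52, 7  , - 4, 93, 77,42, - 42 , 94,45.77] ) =[-88.71, - 52,-50,  -  49, - 42, - 4, 0, 7, 13, 23, 36, 42,45.77,60, 77, 93, 94 ]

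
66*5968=393888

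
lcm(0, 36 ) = 0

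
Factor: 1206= 2^1 *3^2 * 67^1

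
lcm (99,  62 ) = 6138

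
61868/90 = 687 + 19/45 = 687.42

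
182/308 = 13/22 = 0.59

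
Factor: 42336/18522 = 2^4 * 7^( - 1 ) = 16/7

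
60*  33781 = 2026860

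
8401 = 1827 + 6574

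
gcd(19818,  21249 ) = 27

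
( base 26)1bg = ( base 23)1JC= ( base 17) 369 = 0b1111010010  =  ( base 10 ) 978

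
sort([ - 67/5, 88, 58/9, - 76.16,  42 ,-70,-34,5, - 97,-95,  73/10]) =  [  -  97,-95,  -  76.16, - 70, - 34, - 67/5, 5, 58/9 , 73/10,42, 88]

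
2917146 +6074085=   8991231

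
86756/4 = 21689 = 21689.00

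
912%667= 245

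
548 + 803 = 1351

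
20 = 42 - 22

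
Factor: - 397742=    - 2^1*71^1*2801^1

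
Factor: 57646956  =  2^2  *  3^1*4803913^1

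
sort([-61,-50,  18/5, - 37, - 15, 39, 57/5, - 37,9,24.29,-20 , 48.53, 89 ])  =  [  -  61,- 50, - 37, - 37, - 20, - 15 , 18/5, 9, 57/5, 24.29, 39,  48.53, 89] 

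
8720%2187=2159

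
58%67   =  58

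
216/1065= 72/355 = 0.20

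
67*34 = 2278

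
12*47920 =575040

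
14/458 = 7/229= 0.03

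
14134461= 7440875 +6693586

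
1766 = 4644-2878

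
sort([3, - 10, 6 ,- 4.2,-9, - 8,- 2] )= [ - 10, - 9,-8,-4.2,-2, 3, 6 ] 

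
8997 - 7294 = 1703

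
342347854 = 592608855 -250261001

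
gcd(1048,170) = 2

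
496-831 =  - 335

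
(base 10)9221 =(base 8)22005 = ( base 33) 8FE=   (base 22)j13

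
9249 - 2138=7111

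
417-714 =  - 297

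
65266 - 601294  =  -536028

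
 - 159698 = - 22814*7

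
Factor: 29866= 2^1*109^1*137^1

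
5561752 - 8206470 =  - 2644718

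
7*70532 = 493724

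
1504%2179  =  1504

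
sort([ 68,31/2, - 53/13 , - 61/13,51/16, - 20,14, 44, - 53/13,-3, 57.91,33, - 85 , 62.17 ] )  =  [ - 85, - 20, - 61/13, - 53/13, - 53/13, - 3,51/16,14,31/2 , 33, 44, 57.91, 62.17,68 ] 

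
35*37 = 1295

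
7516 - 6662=854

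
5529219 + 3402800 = 8932019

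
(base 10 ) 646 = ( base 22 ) 178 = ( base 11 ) 538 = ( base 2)1010000110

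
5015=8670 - 3655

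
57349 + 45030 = 102379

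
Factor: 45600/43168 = 3^1*5^2*71^( - 1) = 75/71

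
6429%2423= 1583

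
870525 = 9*96725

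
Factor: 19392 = 2^6*3^1*101^1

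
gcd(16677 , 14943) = 51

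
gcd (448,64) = 64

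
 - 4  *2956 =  - 11824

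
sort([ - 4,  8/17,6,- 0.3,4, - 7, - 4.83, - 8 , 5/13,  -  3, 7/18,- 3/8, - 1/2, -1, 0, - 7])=[  -  8,-7, - 7, - 4.83, - 4, - 3, - 1, - 1/2 , - 3/8, - 0.3,  0, 5/13, 7/18, 8/17,4,6]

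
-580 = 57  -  637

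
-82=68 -150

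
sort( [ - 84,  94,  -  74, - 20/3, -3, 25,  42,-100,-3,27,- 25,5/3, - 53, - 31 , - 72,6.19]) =[  -  100, - 84, -74,-72, - 53,-31, - 25, - 20/3, - 3, - 3,5/3,6.19 , 25, 27,42, 94] 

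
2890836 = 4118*702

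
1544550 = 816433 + 728117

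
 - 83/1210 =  - 1 + 1127/1210  =  - 0.07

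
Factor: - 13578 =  - 2^1*  3^1*31^1*73^1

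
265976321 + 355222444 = 621198765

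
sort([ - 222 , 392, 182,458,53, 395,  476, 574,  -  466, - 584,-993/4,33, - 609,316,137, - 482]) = [ - 609, - 584 , - 482, - 466, - 993/4, - 222,  33,53,137, 182 , 316, 392, 395,458,476, 574]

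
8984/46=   195+7/23 =195.30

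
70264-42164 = 28100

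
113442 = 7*16206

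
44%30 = 14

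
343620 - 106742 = 236878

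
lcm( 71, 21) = 1491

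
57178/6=28589/3 = 9529.67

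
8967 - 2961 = 6006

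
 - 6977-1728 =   -  8705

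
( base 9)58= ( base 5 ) 203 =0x35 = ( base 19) 2F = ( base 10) 53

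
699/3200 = 699/3200 = 0.22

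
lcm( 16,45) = 720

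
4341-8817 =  - 4476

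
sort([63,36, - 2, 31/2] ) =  [ - 2, 31/2, 36,  63] 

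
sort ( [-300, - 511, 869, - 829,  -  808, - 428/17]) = [ - 829,-808,-511, - 300, - 428/17,869]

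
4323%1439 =6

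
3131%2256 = 875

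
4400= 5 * 880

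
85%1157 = 85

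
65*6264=407160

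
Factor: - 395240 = - 2^3*5^1*41^1*241^1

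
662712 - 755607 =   -  92895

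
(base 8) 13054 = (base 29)6ll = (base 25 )921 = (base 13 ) 2778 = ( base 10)5676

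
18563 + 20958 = 39521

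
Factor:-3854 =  - 2^1*41^1*47^1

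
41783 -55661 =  - 13878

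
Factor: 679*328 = 2^3*7^1*41^1*97^1=222712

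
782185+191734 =973919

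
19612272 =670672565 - 651060293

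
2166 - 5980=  - 3814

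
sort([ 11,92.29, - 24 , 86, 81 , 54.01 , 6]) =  [ - 24,  6, 11, 54.01,81, 86,92.29]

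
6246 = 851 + 5395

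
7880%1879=364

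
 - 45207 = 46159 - 91366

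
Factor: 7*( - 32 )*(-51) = 2^5 * 3^1*7^1*17^1 = 11424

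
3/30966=1/10322=0.00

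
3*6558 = 19674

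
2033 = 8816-6783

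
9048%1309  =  1194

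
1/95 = 1/95 = 0.01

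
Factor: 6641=29^1*229^1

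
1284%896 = 388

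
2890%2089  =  801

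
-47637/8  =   -47637/8 = - 5954.62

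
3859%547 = 30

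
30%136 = 30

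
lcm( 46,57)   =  2622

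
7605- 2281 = 5324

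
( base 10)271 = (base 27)A1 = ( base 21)CJ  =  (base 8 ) 417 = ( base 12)1A7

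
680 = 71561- 70881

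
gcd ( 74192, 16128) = 16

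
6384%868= 308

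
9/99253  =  9/99253=0.00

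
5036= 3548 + 1488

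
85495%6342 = 3049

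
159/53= 3= 3.00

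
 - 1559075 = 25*( - 62363)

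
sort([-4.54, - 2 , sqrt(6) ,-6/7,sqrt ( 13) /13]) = [-4.54, - 2 , -6/7,  sqrt( 13)/13 , sqrt( 6) ]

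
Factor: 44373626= 2^1*11^1*19^1 * 83^1*1279^1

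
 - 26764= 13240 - 40004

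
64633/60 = 64633/60 = 1077.22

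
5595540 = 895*6252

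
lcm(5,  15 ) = 15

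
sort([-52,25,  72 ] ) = [ - 52, 25,72]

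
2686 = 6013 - 3327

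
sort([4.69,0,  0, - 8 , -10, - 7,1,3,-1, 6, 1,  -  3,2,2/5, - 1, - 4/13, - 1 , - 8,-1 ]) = [-10, - 8, - 8, - 7,-3, - 1, - 1, - 1,-1,  -  4/13, 0,0,2/5, 1,1 , 2,3,4.69,6]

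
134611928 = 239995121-105383193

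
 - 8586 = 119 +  - 8705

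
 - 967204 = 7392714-8359918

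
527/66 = 7 + 65/66 =7.98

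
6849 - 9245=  - 2396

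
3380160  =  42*80480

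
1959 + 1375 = 3334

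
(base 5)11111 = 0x30d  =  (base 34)MX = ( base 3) 1001221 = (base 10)781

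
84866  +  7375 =92241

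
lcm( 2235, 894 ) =4470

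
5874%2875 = 124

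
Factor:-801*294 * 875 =  -  206057250  =  - 2^1 * 3^3*5^3*7^3*89^1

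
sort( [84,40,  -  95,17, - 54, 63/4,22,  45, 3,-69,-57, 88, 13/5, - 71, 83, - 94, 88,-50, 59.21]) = [ - 95, - 94,-71,-69,  -  57, - 54,  -  50, 13/5,3,63/4, 17, 22, 40,45, 59.21, 83, 84, 88, 88]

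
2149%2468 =2149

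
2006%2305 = 2006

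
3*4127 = 12381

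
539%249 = 41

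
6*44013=264078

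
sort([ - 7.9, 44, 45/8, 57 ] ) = [ - 7.9, 45/8, 44,  57]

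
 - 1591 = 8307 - 9898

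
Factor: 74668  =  2^2 * 11^1 * 1697^1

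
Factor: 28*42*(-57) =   -  2^3*3^2* 7^2*19^1= - 67032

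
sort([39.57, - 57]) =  [ - 57, 39.57 ] 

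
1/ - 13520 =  - 1 + 13519/13520 = - 0.00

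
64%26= 12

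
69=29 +40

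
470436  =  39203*12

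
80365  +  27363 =107728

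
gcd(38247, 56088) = 57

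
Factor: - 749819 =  - 7^1*17^1*6301^1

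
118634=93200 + 25434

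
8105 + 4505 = 12610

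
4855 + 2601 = 7456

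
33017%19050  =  13967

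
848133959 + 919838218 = 1767972177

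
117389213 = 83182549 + 34206664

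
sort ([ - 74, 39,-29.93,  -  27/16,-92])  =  [ -92,  -  74, - 29.93, -27/16,  39 ]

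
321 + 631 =952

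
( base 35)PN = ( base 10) 898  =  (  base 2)1110000010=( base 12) 62a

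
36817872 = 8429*4368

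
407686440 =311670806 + 96015634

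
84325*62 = 5228150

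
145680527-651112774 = -505432247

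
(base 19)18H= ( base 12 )382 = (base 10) 530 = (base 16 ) 212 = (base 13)31a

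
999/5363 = 999/5363 =0.19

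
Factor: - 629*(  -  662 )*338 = 140742524  =  2^2*13^2*17^1*37^1* 331^1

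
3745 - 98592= -94847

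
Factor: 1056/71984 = 2^1*3^1*409^(  -  1) = 6/409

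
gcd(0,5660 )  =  5660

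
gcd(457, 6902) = 1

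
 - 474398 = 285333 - 759731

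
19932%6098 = 1638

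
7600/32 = 237+1/2= 237.50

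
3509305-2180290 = 1329015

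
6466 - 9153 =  -2687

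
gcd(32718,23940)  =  798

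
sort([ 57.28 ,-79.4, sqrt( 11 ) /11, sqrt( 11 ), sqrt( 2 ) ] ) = [ -79.4, sqrt( 11)/11, sqrt( 2 ), sqrt(11), 57.28 ] 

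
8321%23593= 8321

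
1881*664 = 1248984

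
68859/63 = 1093 = 1093.00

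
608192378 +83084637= 691277015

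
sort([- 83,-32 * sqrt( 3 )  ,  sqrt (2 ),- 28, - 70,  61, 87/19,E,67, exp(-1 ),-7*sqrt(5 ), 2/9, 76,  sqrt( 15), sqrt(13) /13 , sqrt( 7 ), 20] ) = [-83,-70,  -  32*sqrt(3 ),-28, - 7*sqrt(5),2/9,sqrt(  13) /13, exp( - 1),sqrt(2) , sqrt( 7)  ,  E , sqrt (15), 87/19,20,61,  67, 76]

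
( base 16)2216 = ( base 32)8GM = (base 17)1d35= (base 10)8726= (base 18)18ge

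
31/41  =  31/41 = 0.76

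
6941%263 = 103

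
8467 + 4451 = 12918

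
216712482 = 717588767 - 500876285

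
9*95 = 855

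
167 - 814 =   -  647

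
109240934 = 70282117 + 38958817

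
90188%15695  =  11713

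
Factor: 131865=3^1*5^1*59^1*149^1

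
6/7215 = 2/2405  =  0.00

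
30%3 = 0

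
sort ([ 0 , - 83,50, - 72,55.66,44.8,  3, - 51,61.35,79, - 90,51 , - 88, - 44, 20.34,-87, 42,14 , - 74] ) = [ - 90, - 88, - 87, - 83, - 74, - 72, - 51, - 44,  0, 3, 14, 20.34,42,  44.8,50, 51, 55.66,61.35,79 ]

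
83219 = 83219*1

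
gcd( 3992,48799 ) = 1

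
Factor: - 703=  - 19^1*37^1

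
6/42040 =3/21020 = 0.00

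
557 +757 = 1314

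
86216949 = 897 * 96117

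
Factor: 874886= 2^1*67^1*6529^1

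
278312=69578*4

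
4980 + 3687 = 8667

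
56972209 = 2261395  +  54710814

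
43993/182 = 43993/182 =241.72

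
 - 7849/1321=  - 7849/1321 = - 5.94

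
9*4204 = 37836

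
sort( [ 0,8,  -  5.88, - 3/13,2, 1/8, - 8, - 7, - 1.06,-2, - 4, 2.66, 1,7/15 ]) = [-8, - 7, - 5.88, - 4, - 2, - 1.06, - 3/13,0,1/8,7/15,1,2, 2.66 , 8]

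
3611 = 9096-5485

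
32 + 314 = 346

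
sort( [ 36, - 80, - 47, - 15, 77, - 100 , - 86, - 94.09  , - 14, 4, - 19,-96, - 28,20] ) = [ - 100, - 96, - 94.09, - 86, - 80,  -  47 , - 28, - 19, - 15,  -  14, 4,  20,36,77 ] 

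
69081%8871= 6984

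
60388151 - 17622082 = 42766069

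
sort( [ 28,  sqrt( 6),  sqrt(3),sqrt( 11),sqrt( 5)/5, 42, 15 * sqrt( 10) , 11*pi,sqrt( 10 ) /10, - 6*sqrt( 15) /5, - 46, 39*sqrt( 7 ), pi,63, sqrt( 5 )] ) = [ - 46, - 6 * sqrt (15)/5, sqrt (10) /10, sqrt ( 5) /5 , sqrt ( 3 ), sqrt( 5),  sqrt ( 6), pi, sqrt( 11 ),28, 11*pi, 42, 15 * sqrt( 10 ), 63,  39*sqrt( 7 )]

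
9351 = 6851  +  2500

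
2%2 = 0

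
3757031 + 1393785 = 5150816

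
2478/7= 354  =  354.00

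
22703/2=22703/2 = 11351.50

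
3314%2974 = 340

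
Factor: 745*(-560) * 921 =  - 384241200 = -  2^4*3^1*5^2* 7^1*149^1*307^1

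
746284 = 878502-132218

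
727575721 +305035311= 1032611032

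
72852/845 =86 + 14/65= 86.22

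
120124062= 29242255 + 90881807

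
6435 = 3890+2545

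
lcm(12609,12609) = 12609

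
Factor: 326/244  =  2^( - 1 )*61^( - 1)*163^1 = 163/122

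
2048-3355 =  - 1307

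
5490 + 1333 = 6823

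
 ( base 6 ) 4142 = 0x39E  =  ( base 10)926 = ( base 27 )178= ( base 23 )1H6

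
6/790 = 3/395 = 0.01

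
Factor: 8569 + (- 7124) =5^1*17^2 = 1445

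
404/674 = 202/337 = 0.60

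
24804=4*6201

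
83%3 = 2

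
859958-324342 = 535616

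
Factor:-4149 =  - 3^2 *461^1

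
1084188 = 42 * 25814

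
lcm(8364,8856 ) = 150552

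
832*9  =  7488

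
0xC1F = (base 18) 9A7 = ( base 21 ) 70G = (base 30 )3dd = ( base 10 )3103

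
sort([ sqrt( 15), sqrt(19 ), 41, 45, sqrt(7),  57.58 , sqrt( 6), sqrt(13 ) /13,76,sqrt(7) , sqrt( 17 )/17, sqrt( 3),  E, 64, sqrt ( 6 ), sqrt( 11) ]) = [ sqrt( 17)/17, sqrt(13) /13, sqrt( 3), sqrt( 6),  sqrt( 6 ),sqrt( 7),sqrt( 7), E, sqrt( 11),sqrt( 15 ), sqrt( 19), 41,45, 57.58,64,76 ]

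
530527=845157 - 314630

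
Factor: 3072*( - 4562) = -2^11 *3^1*2281^1=-14014464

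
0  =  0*361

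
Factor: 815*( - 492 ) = -400980  =  - 2^2 * 3^1*5^1* 41^1*163^1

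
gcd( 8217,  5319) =9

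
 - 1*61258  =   - 61258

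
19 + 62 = 81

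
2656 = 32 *83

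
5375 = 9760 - 4385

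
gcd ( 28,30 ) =2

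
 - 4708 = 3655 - 8363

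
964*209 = 201476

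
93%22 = 5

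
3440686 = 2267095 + 1173591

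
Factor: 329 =7^1 * 47^1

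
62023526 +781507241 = 843530767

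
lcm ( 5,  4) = 20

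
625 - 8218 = - 7593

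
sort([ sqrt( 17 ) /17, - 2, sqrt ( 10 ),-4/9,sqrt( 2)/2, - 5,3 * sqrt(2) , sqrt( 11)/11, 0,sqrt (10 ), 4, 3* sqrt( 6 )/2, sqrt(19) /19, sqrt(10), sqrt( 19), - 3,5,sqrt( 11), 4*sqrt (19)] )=[ - 5, - 3, - 2, -4/9,0,sqrt( 19)/19, sqrt(17)/17,sqrt(11)/11,sqrt(2)/2, sqrt(10 ), sqrt ( 10), sqrt( 10), sqrt(11), 3*sqrt (6 )/2, 4, 3*sqrt( 2), sqrt ( 19), 5,4*sqrt( 19 )]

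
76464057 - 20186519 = 56277538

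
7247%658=9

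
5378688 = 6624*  812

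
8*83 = 664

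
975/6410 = 195/1282 = 0.15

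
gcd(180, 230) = 10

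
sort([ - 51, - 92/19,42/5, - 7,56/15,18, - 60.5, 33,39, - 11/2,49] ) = [ - 60.5, - 51 , -7, - 11/2,-92/19,56/15,42/5, 18, 33, 39, 49] 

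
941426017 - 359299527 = 582126490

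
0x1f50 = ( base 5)224031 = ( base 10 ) 8016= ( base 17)1AC9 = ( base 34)6vq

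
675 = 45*15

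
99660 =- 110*(-906)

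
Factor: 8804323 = 11^2*72763^1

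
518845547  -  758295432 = -239449885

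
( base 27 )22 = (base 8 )70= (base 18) 32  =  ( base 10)56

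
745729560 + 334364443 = 1080094003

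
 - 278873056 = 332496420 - 611369476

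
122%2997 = 122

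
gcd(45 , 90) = 45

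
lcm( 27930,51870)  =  363090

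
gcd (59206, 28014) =14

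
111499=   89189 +22310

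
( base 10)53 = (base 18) 2H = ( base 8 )65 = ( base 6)125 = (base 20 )2d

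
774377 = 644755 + 129622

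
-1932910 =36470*(-53)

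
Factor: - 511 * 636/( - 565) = 2^2 * 3^1 * 5^( - 1) *7^1*53^1*73^1*113^( - 1) = 324996/565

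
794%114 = 110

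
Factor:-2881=-43^1* 67^1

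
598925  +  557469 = 1156394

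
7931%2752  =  2427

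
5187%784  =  483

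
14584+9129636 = 9144220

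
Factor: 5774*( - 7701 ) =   -  44465574 = - 2^1 * 3^1*  17^1  *151^1*2887^1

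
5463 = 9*607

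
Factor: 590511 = 3^1 * 196837^1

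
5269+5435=10704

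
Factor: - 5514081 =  - 3^1*59^1*31153^1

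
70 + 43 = 113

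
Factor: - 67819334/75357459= -2^1*3^ (- 7)*11^1*34457^( - 1 )  *3082697^1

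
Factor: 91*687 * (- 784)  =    -  49013328 = - 2^4* 3^1 *7^3* 13^1*229^1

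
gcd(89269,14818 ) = 1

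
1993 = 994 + 999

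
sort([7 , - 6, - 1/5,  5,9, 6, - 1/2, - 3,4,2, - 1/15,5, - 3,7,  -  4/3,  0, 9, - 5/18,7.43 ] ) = [ - 6, - 3,-3, -4/3, - 1/2,-5/18, -1/5, - 1/15,  0, 2, 4,5,5,6, 7,7,7.43,9,9 ]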